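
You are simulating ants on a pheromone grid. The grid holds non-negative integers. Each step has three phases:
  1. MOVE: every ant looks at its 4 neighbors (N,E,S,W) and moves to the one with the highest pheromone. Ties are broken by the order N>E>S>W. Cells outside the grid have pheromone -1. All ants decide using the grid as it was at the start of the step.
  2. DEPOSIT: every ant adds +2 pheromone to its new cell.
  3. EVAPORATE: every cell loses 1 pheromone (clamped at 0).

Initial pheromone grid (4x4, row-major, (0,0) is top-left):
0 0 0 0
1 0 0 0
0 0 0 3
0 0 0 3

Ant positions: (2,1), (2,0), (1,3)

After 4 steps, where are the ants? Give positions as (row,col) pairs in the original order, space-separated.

Step 1: ant0:(2,1)->N->(1,1) | ant1:(2,0)->N->(1,0) | ant2:(1,3)->S->(2,3)
  grid max=4 at (2,3)
Step 2: ant0:(1,1)->W->(1,0) | ant1:(1,0)->E->(1,1) | ant2:(2,3)->S->(3,3)
  grid max=3 at (1,0)
Step 3: ant0:(1,0)->E->(1,1) | ant1:(1,1)->W->(1,0) | ant2:(3,3)->N->(2,3)
  grid max=4 at (1,0)
Step 4: ant0:(1,1)->W->(1,0) | ant1:(1,0)->E->(1,1) | ant2:(2,3)->S->(3,3)
  grid max=5 at (1,0)

(1,0) (1,1) (3,3)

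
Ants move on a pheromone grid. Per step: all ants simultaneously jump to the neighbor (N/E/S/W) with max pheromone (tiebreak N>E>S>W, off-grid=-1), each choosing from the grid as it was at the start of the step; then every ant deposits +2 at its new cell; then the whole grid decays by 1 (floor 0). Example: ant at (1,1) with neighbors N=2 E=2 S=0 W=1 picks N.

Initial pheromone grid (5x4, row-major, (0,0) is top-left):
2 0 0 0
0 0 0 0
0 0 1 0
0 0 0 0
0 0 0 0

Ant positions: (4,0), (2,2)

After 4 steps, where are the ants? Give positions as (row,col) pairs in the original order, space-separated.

Step 1: ant0:(4,0)->N->(3,0) | ant1:(2,2)->N->(1,2)
  grid max=1 at (0,0)
Step 2: ant0:(3,0)->N->(2,0) | ant1:(1,2)->N->(0,2)
  grid max=1 at (0,2)
Step 3: ant0:(2,0)->N->(1,0) | ant1:(0,2)->E->(0,3)
  grid max=1 at (0,3)
Step 4: ant0:(1,0)->N->(0,0) | ant1:(0,3)->S->(1,3)
  grid max=1 at (0,0)

(0,0) (1,3)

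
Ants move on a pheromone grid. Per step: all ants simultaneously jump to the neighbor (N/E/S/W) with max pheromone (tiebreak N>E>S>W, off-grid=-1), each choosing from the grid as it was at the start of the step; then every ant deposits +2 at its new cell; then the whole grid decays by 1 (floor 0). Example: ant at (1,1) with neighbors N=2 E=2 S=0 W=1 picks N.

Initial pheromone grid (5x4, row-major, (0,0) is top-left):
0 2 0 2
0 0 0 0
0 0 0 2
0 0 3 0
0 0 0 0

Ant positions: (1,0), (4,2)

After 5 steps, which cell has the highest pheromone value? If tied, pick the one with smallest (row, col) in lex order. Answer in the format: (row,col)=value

Answer: (3,2)=4

Derivation:
Step 1: ant0:(1,0)->N->(0,0) | ant1:(4,2)->N->(3,2)
  grid max=4 at (3,2)
Step 2: ant0:(0,0)->E->(0,1) | ant1:(3,2)->N->(2,2)
  grid max=3 at (3,2)
Step 3: ant0:(0,1)->E->(0,2) | ant1:(2,2)->S->(3,2)
  grid max=4 at (3,2)
Step 4: ant0:(0,2)->W->(0,1) | ant1:(3,2)->N->(2,2)
  grid max=3 at (3,2)
Step 5: ant0:(0,1)->E->(0,2) | ant1:(2,2)->S->(3,2)
  grid max=4 at (3,2)
Final grid:
  0 1 1 0
  0 0 0 0
  0 0 0 0
  0 0 4 0
  0 0 0 0
Max pheromone 4 at (3,2)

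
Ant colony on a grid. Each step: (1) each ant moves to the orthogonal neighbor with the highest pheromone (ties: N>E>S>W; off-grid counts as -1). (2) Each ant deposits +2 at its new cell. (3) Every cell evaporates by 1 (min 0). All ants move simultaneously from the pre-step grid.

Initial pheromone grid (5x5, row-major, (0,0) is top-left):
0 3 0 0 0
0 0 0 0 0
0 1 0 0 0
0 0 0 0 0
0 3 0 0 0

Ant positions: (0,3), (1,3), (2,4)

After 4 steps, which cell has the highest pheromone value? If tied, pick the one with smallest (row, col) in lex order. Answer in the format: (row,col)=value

Step 1: ant0:(0,3)->E->(0,4) | ant1:(1,3)->N->(0,3) | ant2:(2,4)->N->(1,4)
  grid max=2 at (0,1)
Step 2: ant0:(0,4)->S->(1,4) | ant1:(0,3)->E->(0,4) | ant2:(1,4)->N->(0,4)
  grid max=4 at (0,4)
Step 3: ant0:(1,4)->N->(0,4) | ant1:(0,4)->S->(1,4) | ant2:(0,4)->S->(1,4)
  grid max=5 at (0,4)
Step 4: ant0:(0,4)->S->(1,4) | ant1:(1,4)->N->(0,4) | ant2:(1,4)->N->(0,4)
  grid max=8 at (0,4)
Final grid:
  0 0 0 0 8
  0 0 0 0 6
  0 0 0 0 0
  0 0 0 0 0
  0 0 0 0 0
Max pheromone 8 at (0,4)

Answer: (0,4)=8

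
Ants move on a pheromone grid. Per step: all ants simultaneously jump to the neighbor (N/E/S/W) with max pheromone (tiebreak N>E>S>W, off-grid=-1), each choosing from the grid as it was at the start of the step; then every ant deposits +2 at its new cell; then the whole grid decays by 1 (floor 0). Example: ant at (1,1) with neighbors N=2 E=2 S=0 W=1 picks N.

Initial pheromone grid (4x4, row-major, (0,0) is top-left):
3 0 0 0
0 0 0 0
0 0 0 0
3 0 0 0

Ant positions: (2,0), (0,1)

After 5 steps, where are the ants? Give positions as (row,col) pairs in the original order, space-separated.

Step 1: ant0:(2,0)->S->(3,0) | ant1:(0,1)->W->(0,0)
  grid max=4 at (0,0)
Step 2: ant0:(3,0)->N->(2,0) | ant1:(0,0)->E->(0,1)
  grid max=3 at (0,0)
Step 3: ant0:(2,0)->S->(3,0) | ant1:(0,1)->W->(0,0)
  grid max=4 at (0,0)
Step 4: ant0:(3,0)->N->(2,0) | ant1:(0,0)->E->(0,1)
  grid max=3 at (0,0)
Step 5: ant0:(2,0)->S->(3,0) | ant1:(0,1)->W->(0,0)
  grid max=4 at (0,0)

(3,0) (0,0)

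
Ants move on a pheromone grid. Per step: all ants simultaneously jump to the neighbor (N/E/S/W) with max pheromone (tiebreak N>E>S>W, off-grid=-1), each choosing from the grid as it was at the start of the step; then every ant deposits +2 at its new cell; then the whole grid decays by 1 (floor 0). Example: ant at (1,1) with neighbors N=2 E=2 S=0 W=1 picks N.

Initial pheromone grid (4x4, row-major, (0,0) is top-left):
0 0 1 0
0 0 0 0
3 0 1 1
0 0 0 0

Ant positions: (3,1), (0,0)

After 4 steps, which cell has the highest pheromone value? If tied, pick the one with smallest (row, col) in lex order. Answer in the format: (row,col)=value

Step 1: ant0:(3,1)->N->(2,1) | ant1:(0,0)->E->(0,1)
  grid max=2 at (2,0)
Step 2: ant0:(2,1)->W->(2,0) | ant1:(0,1)->E->(0,2)
  grid max=3 at (2,0)
Step 3: ant0:(2,0)->N->(1,0) | ant1:(0,2)->E->(0,3)
  grid max=2 at (2,0)
Step 4: ant0:(1,0)->S->(2,0) | ant1:(0,3)->S->(1,3)
  grid max=3 at (2,0)
Final grid:
  0 0 0 0
  0 0 0 1
  3 0 0 0
  0 0 0 0
Max pheromone 3 at (2,0)

Answer: (2,0)=3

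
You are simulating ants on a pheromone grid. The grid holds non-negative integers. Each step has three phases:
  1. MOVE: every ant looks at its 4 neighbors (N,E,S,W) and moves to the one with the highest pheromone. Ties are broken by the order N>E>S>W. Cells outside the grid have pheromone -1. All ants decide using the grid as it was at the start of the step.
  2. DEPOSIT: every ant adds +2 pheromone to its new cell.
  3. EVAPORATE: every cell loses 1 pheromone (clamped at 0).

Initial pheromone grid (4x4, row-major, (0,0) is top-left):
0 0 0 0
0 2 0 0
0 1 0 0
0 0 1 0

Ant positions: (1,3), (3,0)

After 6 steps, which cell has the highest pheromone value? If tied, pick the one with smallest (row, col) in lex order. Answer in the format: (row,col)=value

Step 1: ant0:(1,3)->N->(0,3) | ant1:(3,0)->N->(2,0)
  grid max=1 at (0,3)
Step 2: ant0:(0,3)->S->(1,3) | ant1:(2,0)->N->(1,0)
  grid max=1 at (1,0)
Step 3: ant0:(1,3)->N->(0,3) | ant1:(1,0)->N->(0,0)
  grid max=1 at (0,0)
Step 4: ant0:(0,3)->S->(1,3) | ant1:(0,0)->E->(0,1)
  grid max=1 at (0,1)
Step 5: ant0:(1,3)->N->(0,3) | ant1:(0,1)->E->(0,2)
  grid max=1 at (0,2)
Step 6: ant0:(0,3)->W->(0,2) | ant1:(0,2)->E->(0,3)
  grid max=2 at (0,2)
Final grid:
  0 0 2 2
  0 0 0 0
  0 0 0 0
  0 0 0 0
Max pheromone 2 at (0,2)

Answer: (0,2)=2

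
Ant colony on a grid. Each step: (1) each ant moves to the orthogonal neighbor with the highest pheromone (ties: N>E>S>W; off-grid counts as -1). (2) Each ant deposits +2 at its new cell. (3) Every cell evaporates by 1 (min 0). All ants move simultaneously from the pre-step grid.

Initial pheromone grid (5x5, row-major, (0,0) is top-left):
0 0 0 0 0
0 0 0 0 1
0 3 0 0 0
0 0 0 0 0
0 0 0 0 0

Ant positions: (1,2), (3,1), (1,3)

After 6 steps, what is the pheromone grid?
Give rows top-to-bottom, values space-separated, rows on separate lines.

After step 1: ants at (0,2),(2,1),(1,4)
  0 0 1 0 0
  0 0 0 0 2
  0 4 0 0 0
  0 0 0 0 0
  0 0 0 0 0
After step 2: ants at (0,3),(1,1),(0,4)
  0 0 0 1 1
  0 1 0 0 1
  0 3 0 0 0
  0 0 0 0 0
  0 0 0 0 0
After step 3: ants at (0,4),(2,1),(1,4)
  0 0 0 0 2
  0 0 0 0 2
  0 4 0 0 0
  0 0 0 0 0
  0 0 0 0 0
After step 4: ants at (1,4),(1,1),(0,4)
  0 0 0 0 3
  0 1 0 0 3
  0 3 0 0 0
  0 0 0 0 0
  0 0 0 0 0
After step 5: ants at (0,4),(2,1),(1,4)
  0 0 0 0 4
  0 0 0 0 4
  0 4 0 0 0
  0 0 0 0 0
  0 0 0 0 0
After step 6: ants at (1,4),(1,1),(0,4)
  0 0 0 0 5
  0 1 0 0 5
  0 3 0 0 0
  0 0 0 0 0
  0 0 0 0 0

0 0 0 0 5
0 1 0 0 5
0 3 0 0 0
0 0 0 0 0
0 0 0 0 0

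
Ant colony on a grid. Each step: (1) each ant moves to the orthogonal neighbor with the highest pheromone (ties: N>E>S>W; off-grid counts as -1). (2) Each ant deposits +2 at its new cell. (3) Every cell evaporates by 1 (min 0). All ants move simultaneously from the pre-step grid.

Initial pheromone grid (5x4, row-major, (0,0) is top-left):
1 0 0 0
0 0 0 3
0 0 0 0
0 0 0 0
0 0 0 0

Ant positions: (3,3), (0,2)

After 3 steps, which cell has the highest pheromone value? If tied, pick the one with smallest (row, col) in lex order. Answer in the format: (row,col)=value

Step 1: ant0:(3,3)->N->(2,3) | ant1:(0,2)->E->(0,3)
  grid max=2 at (1,3)
Step 2: ant0:(2,3)->N->(1,3) | ant1:(0,3)->S->(1,3)
  grid max=5 at (1,3)
Step 3: ant0:(1,3)->N->(0,3) | ant1:(1,3)->N->(0,3)
  grid max=4 at (1,3)
Final grid:
  0 0 0 3
  0 0 0 4
  0 0 0 0
  0 0 0 0
  0 0 0 0
Max pheromone 4 at (1,3)

Answer: (1,3)=4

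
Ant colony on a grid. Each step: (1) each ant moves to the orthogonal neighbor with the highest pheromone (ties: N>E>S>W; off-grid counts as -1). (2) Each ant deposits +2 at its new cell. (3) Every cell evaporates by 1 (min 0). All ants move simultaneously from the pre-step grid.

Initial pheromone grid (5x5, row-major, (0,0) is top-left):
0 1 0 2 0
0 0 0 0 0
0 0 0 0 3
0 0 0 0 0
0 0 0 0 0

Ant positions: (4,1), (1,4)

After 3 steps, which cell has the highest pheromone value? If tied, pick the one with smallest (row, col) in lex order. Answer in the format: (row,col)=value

Answer: (2,4)=4

Derivation:
Step 1: ant0:(4,1)->N->(3,1) | ant1:(1,4)->S->(2,4)
  grid max=4 at (2,4)
Step 2: ant0:(3,1)->N->(2,1) | ant1:(2,4)->N->(1,4)
  grid max=3 at (2,4)
Step 3: ant0:(2,1)->N->(1,1) | ant1:(1,4)->S->(2,4)
  grid max=4 at (2,4)
Final grid:
  0 0 0 0 0
  0 1 0 0 0
  0 0 0 0 4
  0 0 0 0 0
  0 0 0 0 0
Max pheromone 4 at (2,4)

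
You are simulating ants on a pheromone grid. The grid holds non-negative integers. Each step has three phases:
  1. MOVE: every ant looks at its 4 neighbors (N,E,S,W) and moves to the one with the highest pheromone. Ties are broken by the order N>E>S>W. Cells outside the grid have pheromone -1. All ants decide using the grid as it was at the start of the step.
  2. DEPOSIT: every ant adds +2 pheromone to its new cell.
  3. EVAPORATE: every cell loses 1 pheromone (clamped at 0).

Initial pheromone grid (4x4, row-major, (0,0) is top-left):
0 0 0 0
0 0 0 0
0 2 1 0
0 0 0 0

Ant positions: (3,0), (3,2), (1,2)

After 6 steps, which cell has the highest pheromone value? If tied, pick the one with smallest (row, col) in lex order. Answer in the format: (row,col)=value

Step 1: ant0:(3,0)->N->(2,0) | ant1:(3,2)->N->(2,2) | ant2:(1,2)->S->(2,2)
  grid max=4 at (2,2)
Step 2: ant0:(2,0)->E->(2,1) | ant1:(2,2)->W->(2,1) | ant2:(2,2)->W->(2,1)
  grid max=6 at (2,1)
Step 3: ant0:(2,1)->E->(2,2) | ant1:(2,1)->E->(2,2) | ant2:(2,1)->E->(2,2)
  grid max=8 at (2,2)
Step 4: ant0:(2,2)->W->(2,1) | ant1:(2,2)->W->(2,1) | ant2:(2,2)->W->(2,1)
  grid max=10 at (2,1)
Step 5: ant0:(2,1)->E->(2,2) | ant1:(2,1)->E->(2,2) | ant2:(2,1)->E->(2,2)
  grid max=12 at (2,2)
Step 6: ant0:(2,2)->W->(2,1) | ant1:(2,2)->W->(2,1) | ant2:(2,2)->W->(2,1)
  grid max=14 at (2,1)
Final grid:
  0 0 0 0
  0 0 0 0
  0 14 11 0
  0 0 0 0
Max pheromone 14 at (2,1)

Answer: (2,1)=14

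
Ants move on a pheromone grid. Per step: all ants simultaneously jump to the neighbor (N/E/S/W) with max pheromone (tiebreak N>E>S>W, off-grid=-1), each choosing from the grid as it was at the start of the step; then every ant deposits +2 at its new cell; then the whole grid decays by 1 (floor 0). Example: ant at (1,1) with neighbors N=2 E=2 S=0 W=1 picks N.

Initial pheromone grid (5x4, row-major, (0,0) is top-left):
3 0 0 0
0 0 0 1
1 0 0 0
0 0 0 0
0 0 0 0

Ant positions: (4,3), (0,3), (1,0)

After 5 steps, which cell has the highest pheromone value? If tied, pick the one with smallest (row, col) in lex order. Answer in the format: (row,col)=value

Answer: (1,3)=6

Derivation:
Step 1: ant0:(4,3)->N->(3,3) | ant1:(0,3)->S->(1,3) | ant2:(1,0)->N->(0,0)
  grid max=4 at (0,0)
Step 2: ant0:(3,3)->N->(2,3) | ant1:(1,3)->N->(0,3) | ant2:(0,0)->E->(0,1)
  grid max=3 at (0,0)
Step 3: ant0:(2,3)->N->(1,3) | ant1:(0,3)->S->(1,3) | ant2:(0,1)->W->(0,0)
  grid max=4 at (0,0)
Step 4: ant0:(1,3)->N->(0,3) | ant1:(1,3)->N->(0,3) | ant2:(0,0)->E->(0,1)
  grid max=3 at (0,0)
Step 5: ant0:(0,3)->S->(1,3) | ant1:(0,3)->S->(1,3) | ant2:(0,1)->W->(0,0)
  grid max=6 at (1,3)
Final grid:
  4 0 0 2
  0 0 0 6
  0 0 0 0
  0 0 0 0
  0 0 0 0
Max pheromone 6 at (1,3)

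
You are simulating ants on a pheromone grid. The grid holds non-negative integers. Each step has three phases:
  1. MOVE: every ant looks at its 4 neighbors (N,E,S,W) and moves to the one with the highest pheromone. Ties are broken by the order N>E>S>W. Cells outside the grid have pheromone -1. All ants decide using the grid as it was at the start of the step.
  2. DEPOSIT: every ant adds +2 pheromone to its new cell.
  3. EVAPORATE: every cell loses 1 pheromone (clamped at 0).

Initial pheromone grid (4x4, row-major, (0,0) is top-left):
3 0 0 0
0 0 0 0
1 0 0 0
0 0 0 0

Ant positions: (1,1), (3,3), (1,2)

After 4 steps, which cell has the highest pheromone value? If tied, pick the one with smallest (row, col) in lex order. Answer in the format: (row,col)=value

Step 1: ant0:(1,1)->N->(0,1) | ant1:(3,3)->N->(2,3) | ant2:(1,2)->N->(0,2)
  grid max=2 at (0,0)
Step 2: ant0:(0,1)->W->(0,0) | ant1:(2,3)->N->(1,3) | ant2:(0,2)->W->(0,1)
  grid max=3 at (0,0)
Step 3: ant0:(0,0)->E->(0,1) | ant1:(1,3)->N->(0,3) | ant2:(0,1)->W->(0,0)
  grid max=4 at (0,0)
Step 4: ant0:(0,1)->W->(0,0) | ant1:(0,3)->S->(1,3) | ant2:(0,0)->E->(0,1)
  grid max=5 at (0,0)
Final grid:
  5 4 0 0
  0 0 0 1
  0 0 0 0
  0 0 0 0
Max pheromone 5 at (0,0)

Answer: (0,0)=5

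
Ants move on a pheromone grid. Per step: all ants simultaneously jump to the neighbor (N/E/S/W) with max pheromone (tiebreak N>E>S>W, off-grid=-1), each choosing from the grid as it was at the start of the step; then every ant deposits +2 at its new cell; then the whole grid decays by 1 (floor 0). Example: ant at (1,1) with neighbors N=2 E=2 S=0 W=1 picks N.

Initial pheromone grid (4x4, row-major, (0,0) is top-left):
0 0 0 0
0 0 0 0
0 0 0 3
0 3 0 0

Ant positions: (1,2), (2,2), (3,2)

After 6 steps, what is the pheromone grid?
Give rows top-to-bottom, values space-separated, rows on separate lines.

After step 1: ants at (0,2),(2,3),(3,1)
  0 0 1 0
  0 0 0 0
  0 0 0 4
  0 4 0 0
After step 2: ants at (0,3),(1,3),(2,1)
  0 0 0 1
  0 0 0 1
  0 1 0 3
  0 3 0 0
After step 3: ants at (1,3),(2,3),(3,1)
  0 0 0 0
  0 0 0 2
  0 0 0 4
  0 4 0 0
After step 4: ants at (2,3),(1,3),(2,1)
  0 0 0 0
  0 0 0 3
  0 1 0 5
  0 3 0 0
After step 5: ants at (1,3),(2,3),(3,1)
  0 0 0 0
  0 0 0 4
  0 0 0 6
  0 4 0 0
After step 6: ants at (2,3),(1,3),(2,1)
  0 0 0 0
  0 0 0 5
  0 1 0 7
  0 3 0 0

0 0 0 0
0 0 0 5
0 1 0 7
0 3 0 0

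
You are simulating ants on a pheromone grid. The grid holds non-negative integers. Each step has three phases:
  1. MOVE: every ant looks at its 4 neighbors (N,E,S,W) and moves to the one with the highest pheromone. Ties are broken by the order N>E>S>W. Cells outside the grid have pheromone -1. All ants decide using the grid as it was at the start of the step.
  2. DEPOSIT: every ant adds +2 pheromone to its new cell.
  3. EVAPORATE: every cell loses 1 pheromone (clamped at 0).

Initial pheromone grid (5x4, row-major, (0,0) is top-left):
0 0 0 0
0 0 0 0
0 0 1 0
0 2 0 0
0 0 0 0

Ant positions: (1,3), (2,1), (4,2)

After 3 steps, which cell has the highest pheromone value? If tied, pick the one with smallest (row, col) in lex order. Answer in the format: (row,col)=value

Answer: (3,1)=5

Derivation:
Step 1: ant0:(1,3)->N->(0,3) | ant1:(2,1)->S->(3,1) | ant2:(4,2)->N->(3,2)
  grid max=3 at (3,1)
Step 2: ant0:(0,3)->S->(1,3) | ant1:(3,1)->E->(3,2) | ant2:(3,2)->W->(3,1)
  grid max=4 at (3,1)
Step 3: ant0:(1,3)->N->(0,3) | ant1:(3,2)->W->(3,1) | ant2:(3,1)->E->(3,2)
  grid max=5 at (3,1)
Final grid:
  0 0 0 1
  0 0 0 0
  0 0 0 0
  0 5 3 0
  0 0 0 0
Max pheromone 5 at (3,1)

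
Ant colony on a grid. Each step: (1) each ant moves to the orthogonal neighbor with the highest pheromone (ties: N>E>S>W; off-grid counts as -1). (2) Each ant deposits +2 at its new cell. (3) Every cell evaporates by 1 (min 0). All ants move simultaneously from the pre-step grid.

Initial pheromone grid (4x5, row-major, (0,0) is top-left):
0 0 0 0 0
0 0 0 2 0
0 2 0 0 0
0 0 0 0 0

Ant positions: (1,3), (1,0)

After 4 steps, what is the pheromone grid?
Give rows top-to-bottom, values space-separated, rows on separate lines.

After step 1: ants at (0,3),(0,0)
  1 0 0 1 0
  0 0 0 1 0
  0 1 0 0 0
  0 0 0 0 0
After step 2: ants at (1,3),(0,1)
  0 1 0 0 0
  0 0 0 2 0
  0 0 0 0 0
  0 0 0 0 0
After step 3: ants at (0,3),(0,2)
  0 0 1 1 0
  0 0 0 1 0
  0 0 0 0 0
  0 0 0 0 0
After step 4: ants at (1,3),(0,3)
  0 0 0 2 0
  0 0 0 2 0
  0 0 0 0 0
  0 0 0 0 0

0 0 0 2 0
0 0 0 2 0
0 0 0 0 0
0 0 0 0 0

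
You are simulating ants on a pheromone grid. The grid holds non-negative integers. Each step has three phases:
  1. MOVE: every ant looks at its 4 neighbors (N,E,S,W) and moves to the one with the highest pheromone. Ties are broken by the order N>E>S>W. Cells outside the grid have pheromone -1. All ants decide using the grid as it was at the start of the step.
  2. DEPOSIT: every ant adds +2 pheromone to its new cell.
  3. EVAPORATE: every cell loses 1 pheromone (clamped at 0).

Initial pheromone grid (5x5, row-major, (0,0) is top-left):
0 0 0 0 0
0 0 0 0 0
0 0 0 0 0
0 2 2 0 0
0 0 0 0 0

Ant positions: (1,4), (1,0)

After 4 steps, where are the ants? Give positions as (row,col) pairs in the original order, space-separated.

Step 1: ant0:(1,4)->N->(0,4) | ant1:(1,0)->N->(0,0)
  grid max=1 at (0,0)
Step 2: ant0:(0,4)->S->(1,4) | ant1:(0,0)->E->(0,1)
  grid max=1 at (0,1)
Step 3: ant0:(1,4)->N->(0,4) | ant1:(0,1)->E->(0,2)
  grid max=1 at (0,2)
Step 4: ant0:(0,4)->S->(1,4) | ant1:(0,2)->E->(0,3)
  grid max=1 at (0,3)

(1,4) (0,3)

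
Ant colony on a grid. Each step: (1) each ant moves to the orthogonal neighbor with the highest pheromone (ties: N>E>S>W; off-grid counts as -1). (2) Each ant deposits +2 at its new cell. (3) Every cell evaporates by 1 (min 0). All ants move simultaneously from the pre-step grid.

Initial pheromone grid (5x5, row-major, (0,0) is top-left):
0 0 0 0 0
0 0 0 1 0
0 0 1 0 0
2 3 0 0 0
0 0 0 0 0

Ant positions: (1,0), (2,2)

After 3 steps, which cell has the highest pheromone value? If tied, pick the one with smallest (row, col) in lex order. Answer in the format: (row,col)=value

Answer: (0,1)=2

Derivation:
Step 1: ant0:(1,0)->N->(0,0) | ant1:(2,2)->N->(1,2)
  grid max=2 at (3,1)
Step 2: ant0:(0,0)->E->(0,1) | ant1:(1,2)->N->(0,2)
  grid max=1 at (0,1)
Step 3: ant0:(0,1)->E->(0,2) | ant1:(0,2)->W->(0,1)
  grid max=2 at (0,1)
Final grid:
  0 2 2 0 0
  0 0 0 0 0
  0 0 0 0 0
  0 0 0 0 0
  0 0 0 0 0
Max pheromone 2 at (0,1)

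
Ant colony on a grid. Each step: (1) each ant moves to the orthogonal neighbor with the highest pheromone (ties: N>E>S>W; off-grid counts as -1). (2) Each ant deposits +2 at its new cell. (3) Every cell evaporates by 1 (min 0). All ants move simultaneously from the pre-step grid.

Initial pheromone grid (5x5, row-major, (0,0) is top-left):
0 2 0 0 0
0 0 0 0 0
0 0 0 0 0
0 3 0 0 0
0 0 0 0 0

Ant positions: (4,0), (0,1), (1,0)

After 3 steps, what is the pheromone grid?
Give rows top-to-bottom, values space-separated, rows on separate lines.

After step 1: ants at (3,0),(0,2),(0,0)
  1 1 1 0 0
  0 0 0 0 0
  0 0 0 0 0
  1 2 0 0 0
  0 0 0 0 0
After step 2: ants at (3,1),(0,1),(0,1)
  0 4 0 0 0
  0 0 0 0 0
  0 0 0 0 0
  0 3 0 0 0
  0 0 0 0 0
After step 3: ants at (2,1),(0,2),(0,2)
  0 3 3 0 0
  0 0 0 0 0
  0 1 0 0 0
  0 2 0 0 0
  0 0 0 0 0

0 3 3 0 0
0 0 0 0 0
0 1 0 0 0
0 2 0 0 0
0 0 0 0 0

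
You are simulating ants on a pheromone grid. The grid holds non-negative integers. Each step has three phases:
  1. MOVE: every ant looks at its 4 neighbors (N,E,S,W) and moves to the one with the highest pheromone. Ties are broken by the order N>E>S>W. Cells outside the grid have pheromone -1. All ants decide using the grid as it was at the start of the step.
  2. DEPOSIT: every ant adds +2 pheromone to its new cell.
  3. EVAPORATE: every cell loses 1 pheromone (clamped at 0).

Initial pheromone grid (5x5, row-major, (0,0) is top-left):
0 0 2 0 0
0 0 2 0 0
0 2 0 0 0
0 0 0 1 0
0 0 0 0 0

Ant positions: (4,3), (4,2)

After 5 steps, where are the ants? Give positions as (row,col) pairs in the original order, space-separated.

Step 1: ant0:(4,3)->N->(3,3) | ant1:(4,2)->N->(3,2)
  grid max=2 at (3,3)
Step 2: ant0:(3,3)->W->(3,2) | ant1:(3,2)->E->(3,3)
  grid max=3 at (3,3)
Step 3: ant0:(3,2)->E->(3,3) | ant1:(3,3)->W->(3,2)
  grid max=4 at (3,3)
Step 4: ant0:(3,3)->W->(3,2) | ant1:(3,2)->E->(3,3)
  grid max=5 at (3,3)
Step 5: ant0:(3,2)->E->(3,3) | ant1:(3,3)->W->(3,2)
  grid max=6 at (3,3)

(3,3) (3,2)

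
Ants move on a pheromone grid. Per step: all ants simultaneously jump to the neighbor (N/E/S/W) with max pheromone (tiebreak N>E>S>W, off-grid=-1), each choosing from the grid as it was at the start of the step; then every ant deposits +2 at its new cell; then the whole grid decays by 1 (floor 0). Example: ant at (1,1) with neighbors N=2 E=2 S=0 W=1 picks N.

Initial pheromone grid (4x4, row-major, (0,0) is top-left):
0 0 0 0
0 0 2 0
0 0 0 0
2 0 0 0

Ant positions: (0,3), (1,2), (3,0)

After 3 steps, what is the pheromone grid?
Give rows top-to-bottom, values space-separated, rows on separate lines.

After step 1: ants at (1,3),(0,2),(2,0)
  0 0 1 0
  0 0 1 1
  1 0 0 0
  1 0 0 0
After step 2: ants at (1,2),(1,2),(3,0)
  0 0 0 0
  0 0 4 0
  0 0 0 0
  2 0 0 0
After step 3: ants at (0,2),(0,2),(2,0)
  0 0 3 0
  0 0 3 0
  1 0 0 0
  1 0 0 0

0 0 3 0
0 0 3 0
1 0 0 0
1 0 0 0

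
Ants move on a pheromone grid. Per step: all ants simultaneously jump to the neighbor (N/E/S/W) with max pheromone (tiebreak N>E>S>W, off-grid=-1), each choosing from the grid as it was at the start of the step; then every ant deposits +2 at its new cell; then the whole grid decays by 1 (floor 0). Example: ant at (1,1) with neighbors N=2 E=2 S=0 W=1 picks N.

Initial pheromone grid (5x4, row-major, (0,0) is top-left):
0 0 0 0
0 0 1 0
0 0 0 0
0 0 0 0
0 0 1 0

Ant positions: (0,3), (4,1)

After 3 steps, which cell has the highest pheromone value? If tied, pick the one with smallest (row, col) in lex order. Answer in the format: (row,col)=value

Answer: (4,2)=2

Derivation:
Step 1: ant0:(0,3)->S->(1,3) | ant1:(4,1)->E->(4,2)
  grid max=2 at (4,2)
Step 2: ant0:(1,3)->N->(0,3) | ant1:(4,2)->N->(3,2)
  grid max=1 at (0,3)
Step 3: ant0:(0,3)->S->(1,3) | ant1:(3,2)->S->(4,2)
  grid max=2 at (4,2)
Final grid:
  0 0 0 0
  0 0 0 1
  0 0 0 0
  0 0 0 0
  0 0 2 0
Max pheromone 2 at (4,2)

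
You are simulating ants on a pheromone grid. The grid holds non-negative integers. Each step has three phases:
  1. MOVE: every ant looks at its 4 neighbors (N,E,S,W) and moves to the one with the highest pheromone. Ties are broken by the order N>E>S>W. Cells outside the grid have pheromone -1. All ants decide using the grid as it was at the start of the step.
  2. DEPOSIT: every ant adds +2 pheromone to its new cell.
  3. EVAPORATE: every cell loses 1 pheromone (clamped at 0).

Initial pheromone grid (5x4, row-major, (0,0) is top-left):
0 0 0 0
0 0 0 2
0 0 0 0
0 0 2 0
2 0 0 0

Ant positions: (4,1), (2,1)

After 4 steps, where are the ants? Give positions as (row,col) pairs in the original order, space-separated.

Step 1: ant0:(4,1)->W->(4,0) | ant1:(2,1)->N->(1,1)
  grid max=3 at (4,0)
Step 2: ant0:(4,0)->N->(3,0) | ant1:(1,1)->N->(0,1)
  grid max=2 at (4,0)
Step 3: ant0:(3,0)->S->(4,0) | ant1:(0,1)->E->(0,2)
  grid max=3 at (4,0)
Step 4: ant0:(4,0)->N->(3,0) | ant1:(0,2)->E->(0,3)
  grid max=2 at (4,0)

(3,0) (0,3)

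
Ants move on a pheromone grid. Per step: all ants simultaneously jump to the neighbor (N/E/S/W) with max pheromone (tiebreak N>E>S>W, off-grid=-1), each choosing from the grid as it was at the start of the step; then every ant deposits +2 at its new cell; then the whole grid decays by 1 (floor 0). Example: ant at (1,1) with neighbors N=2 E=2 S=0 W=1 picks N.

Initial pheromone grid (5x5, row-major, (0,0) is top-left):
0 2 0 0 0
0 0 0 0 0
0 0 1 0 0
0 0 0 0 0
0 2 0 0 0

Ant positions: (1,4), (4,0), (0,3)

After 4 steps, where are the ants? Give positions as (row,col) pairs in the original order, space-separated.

Step 1: ant0:(1,4)->N->(0,4) | ant1:(4,0)->E->(4,1) | ant2:(0,3)->E->(0,4)
  grid max=3 at (0,4)
Step 2: ant0:(0,4)->S->(1,4) | ant1:(4,1)->N->(3,1) | ant2:(0,4)->S->(1,4)
  grid max=3 at (1,4)
Step 3: ant0:(1,4)->N->(0,4) | ant1:(3,1)->S->(4,1) | ant2:(1,4)->N->(0,4)
  grid max=5 at (0,4)
Step 4: ant0:(0,4)->S->(1,4) | ant1:(4,1)->N->(3,1) | ant2:(0,4)->S->(1,4)
  grid max=5 at (1,4)

(1,4) (3,1) (1,4)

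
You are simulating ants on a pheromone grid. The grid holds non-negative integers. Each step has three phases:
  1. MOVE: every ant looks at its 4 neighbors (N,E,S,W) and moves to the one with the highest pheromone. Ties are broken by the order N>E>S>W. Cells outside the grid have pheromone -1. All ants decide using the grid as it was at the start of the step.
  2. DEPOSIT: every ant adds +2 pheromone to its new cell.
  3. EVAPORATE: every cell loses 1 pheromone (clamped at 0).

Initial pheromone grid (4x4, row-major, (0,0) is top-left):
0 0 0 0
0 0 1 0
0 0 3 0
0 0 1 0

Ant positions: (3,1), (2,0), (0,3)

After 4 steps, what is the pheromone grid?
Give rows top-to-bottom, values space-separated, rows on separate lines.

After step 1: ants at (3,2),(1,0),(1,3)
  0 0 0 0
  1 0 0 1
  0 0 2 0
  0 0 2 0
After step 2: ants at (2,2),(0,0),(0,3)
  1 0 0 1
  0 0 0 0
  0 0 3 0
  0 0 1 0
After step 3: ants at (3,2),(0,1),(1,3)
  0 1 0 0
  0 0 0 1
  0 0 2 0
  0 0 2 0
After step 4: ants at (2,2),(0,2),(0,3)
  0 0 1 1
  0 0 0 0
  0 0 3 0
  0 0 1 0

0 0 1 1
0 0 0 0
0 0 3 0
0 0 1 0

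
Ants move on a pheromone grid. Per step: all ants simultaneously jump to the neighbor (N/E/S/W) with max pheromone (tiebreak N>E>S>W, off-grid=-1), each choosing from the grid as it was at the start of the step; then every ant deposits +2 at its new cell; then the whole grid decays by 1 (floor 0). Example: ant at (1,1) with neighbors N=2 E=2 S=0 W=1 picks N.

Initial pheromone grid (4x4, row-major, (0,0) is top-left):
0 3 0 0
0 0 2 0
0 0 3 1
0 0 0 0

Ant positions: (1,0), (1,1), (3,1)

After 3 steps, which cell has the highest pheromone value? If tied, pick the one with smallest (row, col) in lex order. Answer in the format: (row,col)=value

Answer: (0,1)=6

Derivation:
Step 1: ant0:(1,0)->N->(0,0) | ant1:(1,1)->N->(0,1) | ant2:(3,1)->N->(2,1)
  grid max=4 at (0,1)
Step 2: ant0:(0,0)->E->(0,1) | ant1:(0,1)->W->(0,0) | ant2:(2,1)->E->(2,2)
  grid max=5 at (0,1)
Step 3: ant0:(0,1)->W->(0,0) | ant1:(0,0)->E->(0,1) | ant2:(2,2)->N->(1,2)
  grid max=6 at (0,1)
Final grid:
  3 6 0 0
  0 0 1 0
  0 0 2 0
  0 0 0 0
Max pheromone 6 at (0,1)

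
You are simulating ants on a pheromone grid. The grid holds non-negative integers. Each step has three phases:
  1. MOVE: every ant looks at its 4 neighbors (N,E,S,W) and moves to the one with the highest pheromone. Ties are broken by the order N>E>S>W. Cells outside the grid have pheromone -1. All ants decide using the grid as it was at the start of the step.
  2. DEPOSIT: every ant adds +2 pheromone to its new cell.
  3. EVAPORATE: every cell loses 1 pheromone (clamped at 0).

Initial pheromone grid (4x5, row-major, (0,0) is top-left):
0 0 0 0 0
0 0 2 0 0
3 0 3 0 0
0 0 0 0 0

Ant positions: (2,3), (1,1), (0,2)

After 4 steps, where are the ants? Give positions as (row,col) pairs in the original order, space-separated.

Step 1: ant0:(2,3)->W->(2,2) | ant1:(1,1)->E->(1,2) | ant2:(0,2)->S->(1,2)
  grid max=5 at (1,2)
Step 2: ant0:(2,2)->N->(1,2) | ant1:(1,2)->S->(2,2) | ant2:(1,2)->S->(2,2)
  grid max=7 at (2,2)
Step 3: ant0:(1,2)->S->(2,2) | ant1:(2,2)->N->(1,2) | ant2:(2,2)->N->(1,2)
  grid max=9 at (1,2)
Step 4: ant0:(2,2)->N->(1,2) | ant1:(1,2)->S->(2,2) | ant2:(1,2)->S->(2,2)
  grid max=11 at (2,2)

(1,2) (2,2) (2,2)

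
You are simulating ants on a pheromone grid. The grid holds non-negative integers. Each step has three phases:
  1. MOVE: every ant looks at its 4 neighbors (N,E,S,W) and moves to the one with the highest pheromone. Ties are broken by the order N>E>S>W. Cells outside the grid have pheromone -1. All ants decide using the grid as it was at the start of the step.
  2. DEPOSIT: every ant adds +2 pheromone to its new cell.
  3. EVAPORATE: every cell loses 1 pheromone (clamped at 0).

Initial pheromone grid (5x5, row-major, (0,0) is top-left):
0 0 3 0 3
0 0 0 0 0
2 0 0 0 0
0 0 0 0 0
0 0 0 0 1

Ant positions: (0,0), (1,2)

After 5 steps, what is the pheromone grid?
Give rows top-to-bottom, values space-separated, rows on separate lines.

After step 1: ants at (0,1),(0,2)
  0 1 4 0 2
  0 0 0 0 0
  1 0 0 0 0
  0 0 0 0 0
  0 0 0 0 0
After step 2: ants at (0,2),(0,1)
  0 2 5 0 1
  0 0 0 0 0
  0 0 0 0 0
  0 0 0 0 0
  0 0 0 0 0
After step 3: ants at (0,1),(0,2)
  0 3 6 0 0
  0 0 0 0 0
  0 0 0 0 0
  0 0 0 0 0
  0 0 0 0 0
After step 4: ants at (0,2),(0,1)
  0 4 7 0 0
  0 0 0 0 0
  0 0 0 0 0
  0 0 0 0 0
  0 0 0 0 0
After step 5: ants at (0,1),(0,2)
  0 5 8 0 0
  0 0 0 0 0
  0 0 0 0 0
  0 0 0 0 0
  0 0 0 0 0

0 5 8 0 0
0 0 0 0 0
0 0 0 0 0
0 0 0 0 0
0 0 0 0 0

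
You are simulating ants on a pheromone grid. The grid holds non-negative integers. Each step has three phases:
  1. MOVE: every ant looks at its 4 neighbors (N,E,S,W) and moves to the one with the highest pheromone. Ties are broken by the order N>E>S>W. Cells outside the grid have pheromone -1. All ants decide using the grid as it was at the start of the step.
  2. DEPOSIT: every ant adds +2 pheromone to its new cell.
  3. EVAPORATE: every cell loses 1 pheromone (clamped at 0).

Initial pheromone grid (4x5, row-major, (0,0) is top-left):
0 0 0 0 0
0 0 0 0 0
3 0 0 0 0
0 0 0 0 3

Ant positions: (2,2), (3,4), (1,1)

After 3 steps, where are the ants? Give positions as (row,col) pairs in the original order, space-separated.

Step 1: ant0:(2,2)->N->(1,2) | ant1:(3,4)->N->(2,4) | ant2:(1,1)->N->(0,1)
  grid max=2 at (2,0)
Step 2: ant0:(1,2)->N->(0,2) | ant1:(2,4)->S->(3,4) | ant2:(0,1)->E->(0,2)
  grid max=3 at (0,2)
Step 3: ant0:(0,2)->E->(0,3) | ant1:(3,4)->N->(2,4) | ant2:(0,2)->E->(0,3)
  grid max=3 at (0,3)

(0,3) (2,4) (0,3)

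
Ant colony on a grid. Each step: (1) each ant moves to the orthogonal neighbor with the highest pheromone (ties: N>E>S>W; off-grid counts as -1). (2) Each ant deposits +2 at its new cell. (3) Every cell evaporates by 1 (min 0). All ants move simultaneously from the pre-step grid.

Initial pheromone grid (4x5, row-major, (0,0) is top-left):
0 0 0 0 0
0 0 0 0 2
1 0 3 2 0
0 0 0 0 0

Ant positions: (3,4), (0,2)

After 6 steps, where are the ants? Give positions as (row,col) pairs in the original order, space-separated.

Step 1: ant0:(3,4)->N->(2,4) | ant1:(0,2)->E->(0,3)
  grid max=2 at (2,2)
Step 2: ant0:(2,4)->N->(1,4) | ant1:(0,3)->E->(0,4)
  grid max=2 at (1,4)
Step 3: ant0:(1,4)->N->(0,4) | ant1:(0,4)->S->(1,4)
  grid max=3 at (1,4)
Step 4: ant0:(0,4)->S->(1,4) | ant1:(1,4)->N->(0,4)
  grid max=4 at (1,4)
Step 5: ant0:(1,4)->N->(0,4) | ant1:(0,4)->S->(1,4)
  grid max=5 at (1,4)
Step 6: ant0:(0,4)->S->(1,4) | ant1:(1,4)->N->(0,4)
  grid max=6 at (1,4)

(1,4) (0,4)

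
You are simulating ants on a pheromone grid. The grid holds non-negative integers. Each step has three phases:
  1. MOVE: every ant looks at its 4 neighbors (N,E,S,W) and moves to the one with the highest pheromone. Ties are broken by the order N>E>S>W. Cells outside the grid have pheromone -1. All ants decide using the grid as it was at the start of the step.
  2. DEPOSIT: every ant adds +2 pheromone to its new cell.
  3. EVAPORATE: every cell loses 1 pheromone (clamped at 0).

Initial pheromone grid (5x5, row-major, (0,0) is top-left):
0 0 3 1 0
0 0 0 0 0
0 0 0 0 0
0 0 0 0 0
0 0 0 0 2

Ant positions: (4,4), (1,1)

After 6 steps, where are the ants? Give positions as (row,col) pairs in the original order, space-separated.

Step 1: ant0:(4,4)->N->(3,4) | ant1:(1,1)->N->(0,1)
  grid max=2 at (0,2)
Step 2: ant0:(3,4)->S->(4,4) | ant1:(0,1)->E->(0,2)
  grid max=3 at (0,2)
Step 3: ant0:(4,4)->N->(3,4) | ant1:(0,2)->E->(0,3)
  grid max=2 at (0,2)
Step 4: ant0:(3,4)->S->(4,4) | ant1:(0,3)->W->(0,2)
  grid max=3 at (0,2)
Step 5: ant0:(4,4)->N->(3,4) | ant1:(0,2)->E->(0,3)
  grid max=2 at (0,2)
Step 6: ant0:(3,4)->S->(4,4) | ant1:(0,3)->W->(0,2)
  grid max=3 at (0,2)

(4,4) (0,2)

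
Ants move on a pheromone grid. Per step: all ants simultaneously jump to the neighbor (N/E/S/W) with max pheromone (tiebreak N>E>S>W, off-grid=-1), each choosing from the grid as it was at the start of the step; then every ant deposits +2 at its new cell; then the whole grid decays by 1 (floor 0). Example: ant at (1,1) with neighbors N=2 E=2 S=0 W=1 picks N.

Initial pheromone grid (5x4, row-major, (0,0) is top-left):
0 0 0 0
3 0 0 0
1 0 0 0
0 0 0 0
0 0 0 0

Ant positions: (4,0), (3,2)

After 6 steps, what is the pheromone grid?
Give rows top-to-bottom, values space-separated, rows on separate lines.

After step 1: ants at (3,0),(2,2)
  0 0 0 0
  2 0 0 0
  0 0 1 0
  1 0 0 0
  0 0 0 0
After step 2: ants at (2,0),(1,2)
  0 0 0 0
  1 0 1 0
  1 0 0 0
  0 0 0 0
  0 0 0 0
After step 3: ants at (1,0),(0,2)
  0 0 1 0
  2 0 0 0
  0 0 0 0
  0 0 0 0
  0 0 0 0
After step 4: ants at (0,0),(0,3)
  1 0 0 1
  1 0 0 0
  0 0 0 0
  0 0 0 0
  0 0 0 0
After step 5: ants at (1,0),(1,3)
  0 0 0 0
  2 0 0 1
  0 0 0 0
  0 0 0 0
  0 0 0 0
After step 6: ants at (0,0),(0,3)
  1 0 0 1
  1 0 0 0
  0 0 0 0
  0 0 0 0
  0 0 0 0

1 0 0 1
1 0 0 0
0 0 0 0
0 0 0 0
0 0 0 0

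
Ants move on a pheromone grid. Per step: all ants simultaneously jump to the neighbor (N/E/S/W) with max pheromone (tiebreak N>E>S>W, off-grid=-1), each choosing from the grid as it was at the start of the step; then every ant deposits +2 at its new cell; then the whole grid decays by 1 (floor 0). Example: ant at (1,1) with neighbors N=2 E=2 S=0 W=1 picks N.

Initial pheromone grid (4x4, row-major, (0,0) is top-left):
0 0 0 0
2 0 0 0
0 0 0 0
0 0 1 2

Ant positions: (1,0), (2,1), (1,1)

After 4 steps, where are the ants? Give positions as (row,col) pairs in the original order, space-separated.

Step 1: ant0:(1,0)->N->(0,0) | ant1:(2,1)->N->(1,1) | ant2:(1,1)->W->(1,0)
  grid max=3 at (1,0)
Step 2: ant0:(0,0)->S->(1,0) | ant1:(1,1)->W->(1,0) | ant2:(1,0)->N->(0,0)
  grid max=6 at (1,0)
Step 3: ant0:(1,0)->N->(0,0) | ant1:(1,0)->N->(0,0) | ant2:(0,0)->S->(1,0)
  grid max=7 at (1,0)
Step 4: ant0:(0,0)->S->(1,0) | ant1:(0,0)->S->(1,0) | ant2:(1,0)->N->(0,0)
  grid max=10 at (1,0)

(1,0) (1,0) (0,0)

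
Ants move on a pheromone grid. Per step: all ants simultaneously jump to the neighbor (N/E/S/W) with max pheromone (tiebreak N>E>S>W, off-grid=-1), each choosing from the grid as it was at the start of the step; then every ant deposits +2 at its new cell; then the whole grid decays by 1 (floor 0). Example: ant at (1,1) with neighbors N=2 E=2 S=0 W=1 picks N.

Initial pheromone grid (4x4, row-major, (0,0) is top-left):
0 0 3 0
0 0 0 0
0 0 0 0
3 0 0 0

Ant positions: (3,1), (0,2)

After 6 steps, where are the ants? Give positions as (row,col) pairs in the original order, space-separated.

Step 1: ant0:(3,1)->W->(3,0) | ant1:(0,2)->E->(0,3)
  grid max=4 at (3,0)
Step 2: ant0:(3,0)->N->(2,0) | ant1:(0,3)->W->(0,2)
  grid max=3 at (0,2)
Step 3: ant0:(2,0)->S->(3,0) | ant1:(0,2)->E->(0,3)
  grid max=4 at (3,0)
Step 4: ant0:(3,0)->N->(2,0) | ant1:(0,3)->W->(0,2)
  grid max=3 at (0,2)
Step 5: ant0:(2,0)->S->(3,0) | ant1:(0,2)->E->(0,3)
  grid max=4 at (3,0)
Step 6: ant0:(3,0)->N->(2,0) | ant1:(0,3)->W->(0,2)
  grid max=3 at (0,2)

(2,0) (0,2)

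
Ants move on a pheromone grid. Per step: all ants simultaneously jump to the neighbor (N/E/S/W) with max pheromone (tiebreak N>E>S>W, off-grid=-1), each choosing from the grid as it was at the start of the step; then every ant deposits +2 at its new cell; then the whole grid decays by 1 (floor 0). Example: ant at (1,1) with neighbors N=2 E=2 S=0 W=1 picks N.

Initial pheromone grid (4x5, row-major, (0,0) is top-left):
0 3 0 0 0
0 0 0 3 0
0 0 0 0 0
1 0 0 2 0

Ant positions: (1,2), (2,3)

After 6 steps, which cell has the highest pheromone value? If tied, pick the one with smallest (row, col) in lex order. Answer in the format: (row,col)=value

Step 1: ant0:(1,2)->E->(1,3) | ant1:(2,3)->N->(1,3)
  grid max=6 at (1,3)
Step 2: ant0:(1,3)->N->(0,3) | ant1:(1,3)->N->(0,3)
  grid max=5 at (1,3)
Step 3: ant0:(0,3)->S->(1,3) | ant1:(0,3)->S->(1,3)
  grid max=8 at (1,3)
Step 4: ant0:(1,3)->N->(0,3) | ant1:(1,3)->N->(0,3)
  grid max=7 at (1,3)
Step 5: ant0:(0,3)->S->(1,3) | ant1:(0,3)->S->(1,3)
  grid max=10 at (1,3)
Step 6: ant0:(1,3)->N->(0,3) | ant1:(1,3)->N->(0,3)
  grid max=9 at (1,3)
Final grid:
  0 0 0 7 0
  0 0 0 9 0
  0 0 0 0 0
  0 0 0 0 0
Max pheromone 9 at (1,3)

Answer: (1,3)=9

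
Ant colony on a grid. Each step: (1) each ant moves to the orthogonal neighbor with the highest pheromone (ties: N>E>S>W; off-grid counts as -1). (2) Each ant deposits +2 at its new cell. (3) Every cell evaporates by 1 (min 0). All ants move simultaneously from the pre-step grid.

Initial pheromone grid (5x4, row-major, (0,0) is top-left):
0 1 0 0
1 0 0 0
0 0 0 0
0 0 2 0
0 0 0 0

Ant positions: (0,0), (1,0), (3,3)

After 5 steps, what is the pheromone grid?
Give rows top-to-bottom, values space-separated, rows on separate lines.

After step 1: ants at (0,1),(0,0),(3,2)
  1 2 0 0
  0 0 0 0
  0 0 0 0
  0 0 3 0
  0 0 0 0
After step 2: ants at (0,0),(0,1),(2,2)
  2 3 0 0
  0 0 0 0
  0 0 1 0
  0 0 2 0
  0 0 0 0
After step 3: ants at (0,1),(0,0),(3,2)
  3 4 0 0
  0 0 0 0
  0 0 0 0
  0 0 3 0
  0 0 0 0
After step 4: ants at (0,0),(0,1),(2,2)
  4 5 0 0
  0 0 0 0
  0 0 1 0
  0 0 2 0
  0 0 0 0
After step 5: ants at (0,1),(0,0),(3,2)
  5 6 0 0
  0 0 0 0
  0 0 0 0
  0 0 3 0
  0 0 0 0

5 6 0 0
0 0 0 0
0 0 0 0
0 0 3 0
0 0 0 0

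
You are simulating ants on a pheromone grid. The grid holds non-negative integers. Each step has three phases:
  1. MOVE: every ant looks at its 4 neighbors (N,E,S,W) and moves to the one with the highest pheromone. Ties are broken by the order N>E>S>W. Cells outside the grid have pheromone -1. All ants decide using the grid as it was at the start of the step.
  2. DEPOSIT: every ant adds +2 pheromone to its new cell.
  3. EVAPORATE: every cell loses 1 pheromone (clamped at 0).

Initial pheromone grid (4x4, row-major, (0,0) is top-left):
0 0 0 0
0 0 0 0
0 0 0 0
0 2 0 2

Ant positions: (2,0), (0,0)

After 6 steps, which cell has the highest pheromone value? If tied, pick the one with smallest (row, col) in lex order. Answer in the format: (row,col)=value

Step 1: ant0:(2,0)->N->(1,0) | ant1:(0,0)->E->(0,1)
  grid max=1 at (0,1)
Step 2: ant0:(1,0)->N->(0,0) | ant1:(0,1)->E->(0,2)
  grid max=1 at (0,0)
Step 3: ant0:(0,0)->E->(0,1) | ant1:(0,2)->E->(0,3)
  grid max=1 at (0,1)
Step 4: ant0:(0,1)->E->(0,2) | ant1:(0,3)->S->(1,3)
  grid max=1 at (0,2)
Step 5: ant0:(0,2)->E->(0,3) | ant1:(1,3)->N->(0,3)
  grid max=3 at (0,3)
Step 6: ant0:(0,3)->S->(1,3) | ant1:(0,3)->S->(1,3)
  grid max=3 at (1,3)
Final grid:
  0 0 0 2
  0 0 0 3
  0 0 0 0
  0 0 0 0
Max pheromone 3 at (1,3)

Answer: (1,3)=3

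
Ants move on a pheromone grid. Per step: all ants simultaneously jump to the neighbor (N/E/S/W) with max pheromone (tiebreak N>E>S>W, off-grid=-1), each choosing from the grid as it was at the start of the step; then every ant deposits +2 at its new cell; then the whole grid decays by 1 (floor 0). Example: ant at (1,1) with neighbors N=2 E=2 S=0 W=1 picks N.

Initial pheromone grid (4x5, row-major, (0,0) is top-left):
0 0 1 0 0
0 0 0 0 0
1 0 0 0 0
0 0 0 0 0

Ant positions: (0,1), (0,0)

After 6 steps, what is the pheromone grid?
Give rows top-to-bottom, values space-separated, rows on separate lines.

After step 1: ants at (0,2),(0,1)
  0 1 2 0 0
  0 0 0 0 0
  0 0 0 0 0
  0 0 0 0 0
After step 2: ants at (0,1),(0,2)
  0 2 3 0 0
  0 0 0 0 0
  0 0 0 0 0
  0 0 0 0 0
After step 3: ants at (0,2),(0,1)
  0 3 4 0 0
  0 0 0 0 0
  0 0 0 0 0
  0 0 0 0 0
After step 4: ants at (0,1),(0,2)
  0 4 5 0 0
  0 0 0 0 0
  0 0 0 0 0
  0 0 0 0 0
After step 5: ants at (0,2),(0,1)
  0 5 6 0 0
  0 0 0 0 0
  0 0 0 0 0
  0 0 0 0 0
After step 6: ants at (0,1),(0,2)
  0 6 7 0 0
  0 0 0 0 0
  0 0 0 0 0
  0 0 0 0 0

0 6 7 0 0
0 0 0 0 0
0 0 0 0 0
0 0 0 0 0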